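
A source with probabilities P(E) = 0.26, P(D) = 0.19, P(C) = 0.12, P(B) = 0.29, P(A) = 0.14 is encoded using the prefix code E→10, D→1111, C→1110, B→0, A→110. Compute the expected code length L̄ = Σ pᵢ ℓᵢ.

2.47 bits/symbol

L̄ = Σ pᵢ·ℓᵢ = 0.26·2 + 0.19·4 + 0.12·4 + 0.29·1 + 0.14·3 = 2.47 bits/symbol.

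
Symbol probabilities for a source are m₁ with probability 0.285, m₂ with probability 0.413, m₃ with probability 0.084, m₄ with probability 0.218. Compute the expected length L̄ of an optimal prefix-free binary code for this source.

1.889 bits/symbol

Repeatedly combine the two least-probable nodes; the expected code length is the sum of the merged weights.
merge 21/250 + 109/500 → 151/500
merge 57/200 + 151/500 → 587/1000
merge 413/1000 + 587/1000 → 1
L = 151/500 + 587/1000 + 1 = 1889/1000 = 1.889 bits/symbol.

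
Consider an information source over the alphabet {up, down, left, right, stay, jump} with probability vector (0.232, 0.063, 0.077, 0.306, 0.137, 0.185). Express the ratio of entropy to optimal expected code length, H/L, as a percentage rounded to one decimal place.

98.9%

Entropy H = −Σ p log₂ p ≈ 2.3911 bits.
Huffman merges: 63/1000+77/1000→7/50; 137/1000+7/50→277/1000; 37/200+29/125→417/1000; 277/1000+153/500→583/1000; 417/1000+583/1000→1. L = 2417/1000 ≈ 2.4170.
Efficiency = H/L = 2.3911/2.4170 = 98.9%.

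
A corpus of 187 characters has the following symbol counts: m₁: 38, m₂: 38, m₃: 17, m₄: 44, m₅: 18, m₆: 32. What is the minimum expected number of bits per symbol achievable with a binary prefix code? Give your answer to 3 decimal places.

2.545 bits/symbol

Probabilities are the counts divided by 187.
Repeatedly combine the two least-probable nodes; the expected code length is the sum of the merged weights.
merge 1/11 + 18/187 → 35/187
merge 32/187 + 35/187 → 67/187
merge 38/187 + 38/187 → 76/187
merge 4/17 + 67/187 → 111/187
merge 76/187 + 111/187 → 1
L = 35/187 + 67/187 + 76/187 + 111/187 + 1 = 28/11 ≈ 2.545 bits/symbol.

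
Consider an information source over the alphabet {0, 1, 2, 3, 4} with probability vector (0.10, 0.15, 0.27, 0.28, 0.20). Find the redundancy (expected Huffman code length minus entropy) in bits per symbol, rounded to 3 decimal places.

Entropy H = −Σ p log₂ p ≈ 2.2314 bits.
Huffman merges: 1/10+3/20→1/4; 1/5+1/4→9/20; 27/100+7/25→11/20; 9/20+11/20→1. L = 9/4 ≈ 2.2500.
L − H = 2.2500 − 2.2314 = 0.019 bits.

0.019 bits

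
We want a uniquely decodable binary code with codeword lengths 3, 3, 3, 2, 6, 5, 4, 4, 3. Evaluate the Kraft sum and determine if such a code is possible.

With common denominator 2^6 = 64: Σ 2^(−ℓᵢ) = 8/64 + 8/64 + 8/64 + 16/64 + 1/64 + 2/64 + 4/64 + 4/64 + 8/64 = 59/64 = 0.921875.
Kraft's inequality requires Σ ≤ 1; here Σ = 0.921875 ≤ 1, so such a prefix code exists.

0.921875; yes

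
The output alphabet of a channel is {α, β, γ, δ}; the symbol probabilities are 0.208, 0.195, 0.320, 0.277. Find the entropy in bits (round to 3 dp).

H = −Σ pᵢ log₂ pᵢ.
−0.208·log₂(0.208) = 0.4712
−0.195·log₂(0.195) = 0.4599
−0.320·log₂(0.320) = 0.5260
−0.277·log₂(0.277) = 0.5130
Sum ≈ 1.9701 → 1.970 bits.

1.970 bits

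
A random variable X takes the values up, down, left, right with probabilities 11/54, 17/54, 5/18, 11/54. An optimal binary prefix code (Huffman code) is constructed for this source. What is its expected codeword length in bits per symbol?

2 bits/symbol

Repeatedly combine the two least-probable nodes; the expected code length is the sum of the merged weights.
merge 11/54 + 11/54 → 11/27
merge 5/18 + 17/54 → 16/27
merge 11/27 + 16/27 → 1
L = 11/27 + 16/27 + 1 = 2 bits/symbol.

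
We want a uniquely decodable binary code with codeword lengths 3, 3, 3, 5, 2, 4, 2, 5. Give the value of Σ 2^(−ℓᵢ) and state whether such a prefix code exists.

1; yes

With common denominator 2^5 = 32: Σ 2^(−ℓᵢ) = 4/32 + 4/32 + 4/32 + 1/32 + 8/32 + 2/32 + 8/32 + 1/32 = 32/32 = 1.
Kraft's inequality requires Σ ≤ 1; here Σ = 1 ≤ 1, so such a prefix code exists.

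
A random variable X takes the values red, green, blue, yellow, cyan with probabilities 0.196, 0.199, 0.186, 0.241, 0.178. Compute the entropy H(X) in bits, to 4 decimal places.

H = −Σ pᵢ log₂ pᵢ.
−0.196·log₂(0.196) = 0.4608
−0.199·log₂(0.199) = 0.4635
−0.186·log₂(0.186) = 0.4514
−0.241·log₂(0.241) = 0.4947
−0.178·log₂(0.178) = 0.4432
Sum ≈ 2.3136 → 2.3136 bits.

2.3136 bits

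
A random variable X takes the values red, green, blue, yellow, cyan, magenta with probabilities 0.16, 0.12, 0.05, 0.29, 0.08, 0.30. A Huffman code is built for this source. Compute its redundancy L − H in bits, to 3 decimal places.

0.043 bits

Entropy H = −Σ p log₂ p ≈ 2.3367 bits.
Huffman merges: 1/20+2/25→13/100; 3/25+13/100→1/4; 4/25+1/4→41/100; 29/100+3/10→59/100; 41/100+59/100→1. L = 119/50 ≈ 2.3800.
L − H = 2.3800 − 2.3367 = 0.043 bits.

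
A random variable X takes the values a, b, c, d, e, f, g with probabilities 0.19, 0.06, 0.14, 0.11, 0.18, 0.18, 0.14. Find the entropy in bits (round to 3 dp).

2.734 bits

H = −Σ pᵢ log₂ pᵢ.
−0.19·log₂(0.19) = 0.4552
−0.06·log₂(0.06) = 0.2435
−0.14·log₂(0.14) = 0.3971
−0.11·log₂(0.11) = 0.3503
−0.18·log₂(0.18) = 0.4453
−0.18·log₂(0.18) = 0.4453
−0.14·log₂(0.14) = 0.3971
Sum ≈ 2.7339 → 2.734 bits.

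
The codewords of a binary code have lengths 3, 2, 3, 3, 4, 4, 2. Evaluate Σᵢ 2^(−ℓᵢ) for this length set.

1

With common denominator 2^4 = 16: Σ 2^(−ℓᵢ) = 2/16 + 4/16 + 2/16 + 2/16 + 1/16 + 1/16 + 4/16 = 16/16 = 1.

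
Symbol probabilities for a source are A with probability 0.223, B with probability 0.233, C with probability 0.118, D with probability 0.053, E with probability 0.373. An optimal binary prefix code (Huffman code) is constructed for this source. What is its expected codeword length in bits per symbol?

Repeatedly combine the two least-probable nodes; the expected code length is the sum of the merged weights.
merge 53/1000 + 59/500 → 171/1000
merge 171/1000 + 223/1000 → 197/500
merge 233/1000 + 373/1000 → 303/500
merge 197/500 + 303/500 → 1
L = 171/1000 + 197/500 + 303/500 + 1 = 2171/1000 = 2.171 bits/symbol.

2.171 bits/symbol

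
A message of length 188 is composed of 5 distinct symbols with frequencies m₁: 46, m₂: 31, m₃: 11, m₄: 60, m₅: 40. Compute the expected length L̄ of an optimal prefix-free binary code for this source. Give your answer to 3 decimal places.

2.223 bits/symbol

Probabilities are the counts divided by 188.
Repeatedly combine the two least-probable nodes; the expected code length is the sum of the merged weights.
merge 11/188 + 31/188 → 21/94
merge 10/47 + 21/94 → 41/94
merge 23/94 + 15/47 → 53/94
merge 41/94 + 53/94 → 1
L = 21/94 + 41/94 + 53/94 + 1 = 209/94 ≈ 2.223 bits/symbol.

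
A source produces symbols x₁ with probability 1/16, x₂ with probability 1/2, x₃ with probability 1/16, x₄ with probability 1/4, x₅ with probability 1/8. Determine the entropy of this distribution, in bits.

Each probability is a power of 1/2, so log₂(1/p) is an integer.
H = Σ p·log₂(1/p) = 1/16·4 + 1/2·1 + 1/16·4 + 1/4·2 + 1/8·3 = 1.875 bits.

1.875 bits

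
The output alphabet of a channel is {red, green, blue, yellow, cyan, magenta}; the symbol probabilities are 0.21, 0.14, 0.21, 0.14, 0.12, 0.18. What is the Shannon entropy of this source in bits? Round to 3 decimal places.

H = −Σ pᵢ log₂ pᵢ.
−0.21·log₂(0.21) = 0.4728
−0.14·log₂(0.14) = 0.3971
−0.21·log₂(0.21) = 0.4728
−0.14·log₂(0.14) = 0.3971
−0.12·log₂(0.12) = 0.3671
−0.18·log₂(0.18) = 0.4453
Sum ≈ 2.5522 → 2.552 bits.

2.552 bits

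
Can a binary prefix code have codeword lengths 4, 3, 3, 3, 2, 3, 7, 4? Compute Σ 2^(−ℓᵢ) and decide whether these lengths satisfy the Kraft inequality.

With common denominator 2^7 = 128: Σ 2^(−ℓᵢ) = 8/128 + 16/128 + 16/128 + 16/128 + 32/128 + 16/128 + 1/128 + 8/128 = 113/128 = 0.8828125.
Kraft's inequality requires Σ ≤ 1; here Σ = 0.8828125 ≤ 1, so such a prefix code exists.

0.8828125; yes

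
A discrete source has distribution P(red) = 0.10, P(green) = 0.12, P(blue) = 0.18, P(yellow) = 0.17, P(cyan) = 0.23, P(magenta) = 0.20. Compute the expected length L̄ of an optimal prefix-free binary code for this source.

2.57 bits/symbol

Repeatedly combine the two least-probable nodes; the expected code length is the sum of the merged weights.
merge 1/10 + 3/25 → 11/50
merge 17/100 + 9/50 → 7/20
merge 1/5 + 11/50 → 21/50
merge 23/100 + 7/20 → 29/50
merge 21/50 + 29/50 → 1
L = 11/50 + 7/20 + 21/50 + 29/50 + 1 = 257/100 = 2.57 bits/symbol.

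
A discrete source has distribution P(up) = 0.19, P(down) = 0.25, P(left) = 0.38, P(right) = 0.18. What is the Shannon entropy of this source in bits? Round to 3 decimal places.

1.931 bits

H = −Σ pᵢ log₂ pᵢ.
−0.19·log₂(0.19) = 0.4552
−0.25·log₂(0.25) = 0.5000
−0.38·log₂(0.38) = 0.5305
−0.18·log₂(0.18) = 0.4453
Sum ≈ 1.9310 → 1.931 bits.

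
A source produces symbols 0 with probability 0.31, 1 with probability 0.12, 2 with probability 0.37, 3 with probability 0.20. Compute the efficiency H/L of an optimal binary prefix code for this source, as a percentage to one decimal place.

Entropy H = −Σ p log₂ p ≈ 1.8860 bits.
Huffman merges: 3/25+1/5→8/25; 31/100+8/25→63/100; 37/100+63/100→1. L = 39/20 ≈ 1.9500.
Efficiency = H/L = 1.8860/1.9500 = 96.7%.

96.7%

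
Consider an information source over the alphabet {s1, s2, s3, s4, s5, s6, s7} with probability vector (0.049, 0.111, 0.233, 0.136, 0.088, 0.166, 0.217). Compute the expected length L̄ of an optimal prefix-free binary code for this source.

Repeatedly combine the two least-probable nodes; the expected code length is the sum of the merged weights.
merge 49/1000 + 11/125 → 137/1000
merge 111/1000 + 17/125 → 247/1000
merge 137/1000 + 83/500 → 303/1000
merge 217/1000 + 233/1000 → 9/20
merge 247/1000 + 303/1000 → 11/20
merge 9/20 + 11/20 → 1
L = 137/1000 + 247/1000 + 303/1000 + 9/20 + 11/20 + 1 = 2687/1000 = 2.687 bits/symbol.

2.687 bits/symbol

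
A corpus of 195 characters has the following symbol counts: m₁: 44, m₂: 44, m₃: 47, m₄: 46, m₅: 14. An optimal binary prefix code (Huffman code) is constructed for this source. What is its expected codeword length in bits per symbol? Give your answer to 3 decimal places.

2.297 bits/symbol

Probabilities are the counts divided by 195.
Repeatedly combine the two least-probable nodes; the expected code length is the sum of the merged weights.
merge 14/195 + 44/195 → 58/195
merge 44/195 + 46/195 → 6/13
merge 47/195 + 58/195 → 7/13
merge 6/13 + 7/13 → 1
L = 58/195 + 6/13 + 7/13 + 1 = 448/195 ≈ 2.297 bits/symbol.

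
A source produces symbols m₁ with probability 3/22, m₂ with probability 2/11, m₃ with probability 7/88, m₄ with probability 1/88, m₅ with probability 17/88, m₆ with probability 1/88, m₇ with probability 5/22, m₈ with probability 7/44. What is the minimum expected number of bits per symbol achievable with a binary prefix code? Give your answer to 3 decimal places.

2.705 bits/symbol

Repeatedly combine the two least-probable nodes; the expected code length is the sum of the merged weights.
merge 1/88 + 1/88 → 1/44
merge 1/44 + 7/88 → 9/88
merge 9/88 + 3/22 → 21/88
merge 7/44 + 2/11 → 15/44
merge 17/88 + 5/22 → 37/88
merge 21/88 + 15/44 → 51/88
merge 37/88 + 51/88 → 1
L = 1/44 + 9/88 + 21/88 + 15/44 + 37/88 + 51/88 + 1 = 119/44 ≈ 2.705 bits/symbol.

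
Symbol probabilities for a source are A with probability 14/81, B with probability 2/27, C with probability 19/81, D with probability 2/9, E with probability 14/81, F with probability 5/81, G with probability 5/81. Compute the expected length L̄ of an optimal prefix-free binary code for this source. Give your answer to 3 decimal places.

Repeatedly combine the two least-probable nodes; the expected code length is the sum of the merged weights.
merge 5/81 + 5/81 → 10/81
merge 2/27 + 10/81 → 16/81
merge 14/81 + 14/81 → 28/81
merge 16/81 + 2/9 → 34/81
merge 19/81 + 28/81 → 47/81
merge 34/81 + 47/81 → 1
L = 10/81 + 16/81 + 28/81 + 34/81 + 47/81 + 1 = 8/3 ≈ 2.667 bits/symbol.

2.667 bits/symbol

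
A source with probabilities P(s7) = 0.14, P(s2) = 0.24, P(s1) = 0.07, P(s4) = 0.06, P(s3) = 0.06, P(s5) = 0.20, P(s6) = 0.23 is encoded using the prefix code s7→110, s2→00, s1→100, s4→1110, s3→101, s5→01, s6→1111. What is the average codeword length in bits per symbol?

2.85 bits/symbol

L̄ = Σ pᵢ·ℓᵢ = 0.14·3 + 0.24·2 + 0.07·3 + 0.06·4 + 0.06·3 + 0.20·2 + 0.23·4 = 2.85 bits/symbol.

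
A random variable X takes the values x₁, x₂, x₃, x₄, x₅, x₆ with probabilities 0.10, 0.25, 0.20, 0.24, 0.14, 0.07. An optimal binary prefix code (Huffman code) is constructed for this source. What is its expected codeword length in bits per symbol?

2.48 bits/symbol

Repeatedly combine the two least-probable nodes; the expected code length is the sum of the merged weights.
merge 7/100 + 1/10 → 17/100
merge 7/50 + 17/100 → 31/100
merge 1/5 + 6/25 → 11/25
merge 1/4 + 31/100 → 14/25
merge 11/25 + 14/25 → 1
L = 17/100 + 31/100 + 11/25 + 14/25 + 1 = 62/25 = 2.48 bits/symbol.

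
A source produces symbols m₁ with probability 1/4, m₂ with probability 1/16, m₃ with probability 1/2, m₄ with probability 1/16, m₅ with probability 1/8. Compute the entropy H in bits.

1.875 bits

Each probability is a power of 1/2, so log₂(1/p) is an integer.
H = Σ p·log₂(1/p) = 1/4·2 + 1/16·4 + 1/2·1 + 1/16·4 + 1/8·3 = 1.875 bits.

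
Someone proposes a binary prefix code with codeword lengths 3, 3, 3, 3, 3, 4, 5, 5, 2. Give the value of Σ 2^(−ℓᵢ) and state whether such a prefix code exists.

With common denominator 2^5 = 32: Σ 2^(−ℓᵢ) = 4/32 + 4/32 + 4/32 + 4/32 + 4/32 + 2/32 + 1/32 + 1/32 + 8/32 = 32/32 = 1.
Kraft's inequality requires Σ ≤ 1; here Σ = 1 ≤ 1, so such a prefix code exists.

1; yes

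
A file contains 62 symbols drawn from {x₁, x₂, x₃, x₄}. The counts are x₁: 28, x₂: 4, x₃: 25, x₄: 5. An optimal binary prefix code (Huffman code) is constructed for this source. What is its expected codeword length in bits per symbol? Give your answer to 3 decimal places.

Probabilities are the counts divided by 62.
Repeatedly combine the two least-probable nodes; the expected code length is the sum of the merged weights.
merge 2/31 + 5/62 → 9/62
merge 9/62 + 25/62 → 17/31
merge 14/31 + 17/31 → 1
L = 9/62 + 17/31 + 1 = 105/62 ≈ 1.694 bits/symbol.

1.694 bits/symbol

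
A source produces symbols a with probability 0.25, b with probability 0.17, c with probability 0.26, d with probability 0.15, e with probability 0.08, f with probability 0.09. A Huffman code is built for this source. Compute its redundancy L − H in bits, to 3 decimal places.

0.035 bits

Entropy H = −Σ p log₂ p ≈ 2.4546 bits.
Huffman merges: 2/25+9/100→17/100; 3/20+17/100→8/25; 17/100+1/4→21/50; 13/50+8/25→29/50; 21/50+29/50→1. L = 249/100 ≈ 2.4900.
L − H = 2.4900 − 2.4546 = 0.035 bits.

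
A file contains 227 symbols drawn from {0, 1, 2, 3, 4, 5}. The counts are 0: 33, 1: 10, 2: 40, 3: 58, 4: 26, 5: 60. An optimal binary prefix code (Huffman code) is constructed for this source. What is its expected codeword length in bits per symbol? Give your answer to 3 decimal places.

Probabilities are the counts divided by 227.
Repeatedly combine the two least-probable nodes; the expected code length is the sum of the merged weights.
merge 10/227 + 26/227 → 36/227
merge 33/227 + 36/227 → 69/227
merge 40/227 + 58/227 → 98/227
merge 60/227 + 69/227 → 129/227
merge 98/227 + 129/227 → 1
L = 36/227 + 69/227 + 98/227 + 129/227 + 1 = 559/227 ≈ 2.463 bits/symbol.

2.463 bits/symbol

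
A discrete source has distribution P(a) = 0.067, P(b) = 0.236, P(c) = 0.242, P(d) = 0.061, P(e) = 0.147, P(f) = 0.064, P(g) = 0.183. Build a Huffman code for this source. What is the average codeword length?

Repeatedly combine the two least-probable nodes; the expected code length is the sum of the merged weights.
merge 61/1000 + 8/125 → 1/8
merge 67/1000 + 1/8 → 24/125
merge 147/1000 + 183/1000 → 33/100
merge 24/125 + 59/250 → 107/250
merge 121/500 + 33/100 → 143/250
merge 107/250 + 143/250 → 1
L = 1/8 + 24/125 + 33/100 + 107/250 + 143/250 + 1 = 2647/1000 = 2.647 bits/symbol.

2.647 bits/symbol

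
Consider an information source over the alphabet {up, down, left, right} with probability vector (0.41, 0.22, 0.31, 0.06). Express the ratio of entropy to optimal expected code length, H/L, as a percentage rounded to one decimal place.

94.9%

Entropy H = −Σ p log₂ p ≈ 1.7753 bits.
Huffman merges: 3/50+11/50→7/25; 7/25+31/100→59/100; 41/100+59/100→1. L = 187/100 ≈ 1.8700.
Efficiency = H/L = 1.7753/1.8700 = 94.9%.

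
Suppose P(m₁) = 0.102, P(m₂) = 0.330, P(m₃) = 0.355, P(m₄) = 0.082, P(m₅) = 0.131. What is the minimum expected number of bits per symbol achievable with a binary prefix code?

2.144 bits/symbol

Repeatedly combine the two least-probable nodes; the expected code length is the sum of the merged weights.
merge 41/500 + 51/500 → 23/125
merge 131/1000 + 23/125 → 63/200
merge 63/200 + 33/100 → 129/200
merge 71/200 + 129/200 → 1
L = 23/125 + 63/200 + 129/200 + 1 = 268/125 = 2.144 bits/symbol.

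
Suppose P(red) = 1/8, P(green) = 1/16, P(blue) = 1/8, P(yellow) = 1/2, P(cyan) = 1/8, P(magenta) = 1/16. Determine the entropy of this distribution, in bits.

2.125 bits

Each probability is a power of 1/2, so log₂(1/p) is an integer.
H = Σ p·log₂(1/p) = 1/8·3 + 1/16·4 + 1/8·3 + 1/2·1 + 1/8·3 + 1/16·4 = 2.125 bits.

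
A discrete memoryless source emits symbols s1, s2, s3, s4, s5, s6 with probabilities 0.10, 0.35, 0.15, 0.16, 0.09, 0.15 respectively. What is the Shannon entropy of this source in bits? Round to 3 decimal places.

2.419 bits

H = −Σ pᵢ log₂ pᵢ.
−0.10·log₂(0.10) = 0.3322
−0.35·log₂(0.35) = 0.5301
−0.15·log₂(0.15) = 0.4105
−0.16·log₂(0.16) = 0.4230
−0.09·log₂(0.09) = 0.3127
−0.15·log₂(0.15) = 0.4105
Sum ≈ 2.4191 → 2.419 bits.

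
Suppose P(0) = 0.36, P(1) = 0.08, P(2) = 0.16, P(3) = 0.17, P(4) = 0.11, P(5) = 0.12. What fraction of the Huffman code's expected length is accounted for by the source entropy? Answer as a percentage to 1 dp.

Entropy H = −Σ p log₂ p ≈ 2.3971 bits.
Huffman merges: 2/25+11/100→19/100; 3/25+4/25→7/25; 17/100+19/100→9/25; 7/25+9/25→16/25; 9/25+16/25→1. L = 247/100 ≈ 2.4700.
Efficiency = H/L = 2.3971/2.4700 = 97.0%.

97.0%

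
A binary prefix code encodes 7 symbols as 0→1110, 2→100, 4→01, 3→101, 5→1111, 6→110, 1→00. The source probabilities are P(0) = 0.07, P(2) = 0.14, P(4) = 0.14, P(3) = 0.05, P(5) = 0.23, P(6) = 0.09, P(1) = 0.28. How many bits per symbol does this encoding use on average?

2.88 bits/symbol

L̄ = Σ pᵢ·ℓᵢ = 0.07·4 + 0.14·3 + 0.14·2 + 0.05·3 + 0.23·4 + 0.09·3 + 0.28·2 = 2.88 bits/symbol.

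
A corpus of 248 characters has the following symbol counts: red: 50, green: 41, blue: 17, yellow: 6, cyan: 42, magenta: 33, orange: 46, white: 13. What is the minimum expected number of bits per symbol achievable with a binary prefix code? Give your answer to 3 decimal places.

Probabilities are the counts divided by 248.
Repeatedly combine the two least-probable nodes; the expected code length is the sum of the merged weights.
merge 3/124 + 13/248 → 19/248
merge 17/248 + 19/248 → 9/62
merge 33/248 + 9/62 → 69/248
merge 41/248 + 21/124 → 83/248
merge 23/124 + 25/124 → 12/31
merge 69/248 + 83/248 → 19/31
merge 12/31 + 19/31 → 1
L = 19/248 + 9/62 + 69/248 + 83/248 + 12/31 + 19/31 + 1 = 703/248 ≈ 2.835 bits/symbol.

2.835 bits/symbol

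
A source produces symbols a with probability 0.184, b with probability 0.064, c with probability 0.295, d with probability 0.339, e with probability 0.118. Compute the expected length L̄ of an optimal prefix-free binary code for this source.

Repeatedly combine the two least-probable nodes; the expected code length is the sum of the merged weights.
merge 8/125 + 59/500 → 91/500
merge 91/500 + 23/125 → 183/500
merge 59/200 + 339/1000 → 317/500
merge 183/500 + 317/500 → 1
L = 91/500 + 183/500 + 317/500 + 1 = 1091/500 = 2.182 bits/symbol.

2.182 bits/symbol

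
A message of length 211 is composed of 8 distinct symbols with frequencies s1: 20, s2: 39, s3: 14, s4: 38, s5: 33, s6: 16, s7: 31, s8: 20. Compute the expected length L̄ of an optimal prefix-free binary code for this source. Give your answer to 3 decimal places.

2.957 bits/symbol

Probabilities are the counts divided by 211.
Repeatedly combine the two least-probable nodes; the expected code length is the sum of the merged weights.
merge 14/211 + 16/211 → 30/211
merge 20/211 + 20/211 → 40/211
merge 30/211 + 31/211 → 61/211
merge 33/211 + 38/211 → 71/211
merge 39/211 + 40/211 → 79/211
merge 61/211 + 71/211 → 132/211
merge 79/211 + 132/211 → 1
L = 30/211 + 40/211 + 61/211 + 71/211 + 79/211 + 132/211 + 1 = 624/211 ≈ 2.957 bits/symbol.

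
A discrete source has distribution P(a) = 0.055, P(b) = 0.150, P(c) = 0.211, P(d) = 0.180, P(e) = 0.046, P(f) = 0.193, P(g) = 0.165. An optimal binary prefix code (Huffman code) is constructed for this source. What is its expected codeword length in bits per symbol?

2.697 bits/symbol

Repeatedly combine the two least-probable nodes; the expected code length is the sum of the merged weights.
merge 23/500 + 11/200 → 101/1000
merge 101/1000 + 3/20 → 251/1000
merge 33/200 + 9/50 → 69/200
merge 193/1000 + 211/1000 → 101/250
merge 251/1000 + 69/200 → 149/250
merge 101/250 + 149/250 → 1
L = 101/1000 + 251/1000 + 69/200 + 101/250 + 149/250 + 1 = 2697/1000 = 2.697 bits/symbol.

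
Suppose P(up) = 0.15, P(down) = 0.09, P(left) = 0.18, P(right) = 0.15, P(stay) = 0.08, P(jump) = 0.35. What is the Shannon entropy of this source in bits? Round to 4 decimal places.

2.4007 bits

H = −Σ pᵢ log₂ pᵢ.
−0.15·log₂(0.15) = 0.4105
−0.09·log₂(0.09) = 0.3127
−0.18·log₂(0.18) = 0.4453
−0.15·log₂(0.15) = 0.4105
−0.08·log₂(0.08) = 0.2915
−0.35·log₂(0.35) = 0.5301
Sum ≈ 2.4007 → 2.4007 bits.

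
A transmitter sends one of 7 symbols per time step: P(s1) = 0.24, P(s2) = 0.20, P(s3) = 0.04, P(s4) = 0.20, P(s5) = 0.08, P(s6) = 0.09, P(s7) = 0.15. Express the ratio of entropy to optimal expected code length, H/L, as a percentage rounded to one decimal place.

97.9%

Entropy H = −Σ p log₂ p ≈ 2.6234 bits.
Huffman merges: 1/25+2/25→3/25; 9/100+3/25→21/100; 3/20+1/5→7/20; 1/5+21/100→41/100; 6/25+7/20→59/100; 41/100+59/100→1. L = 67/25 ≈ 2.6800.
Efficiency = H/L = 2.6234/2.6800 = 97.9%.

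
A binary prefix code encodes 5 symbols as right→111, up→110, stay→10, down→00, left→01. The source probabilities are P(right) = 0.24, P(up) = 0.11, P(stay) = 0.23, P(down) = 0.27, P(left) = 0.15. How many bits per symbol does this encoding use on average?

L̄ = Σ pᵢ·ℓᵢ = 0.24·3 + 0.11·3 + 0.23·2 + 0.27·2 + 0.15·2 = 2.35 bits/symbol.

2.35 bits/symbol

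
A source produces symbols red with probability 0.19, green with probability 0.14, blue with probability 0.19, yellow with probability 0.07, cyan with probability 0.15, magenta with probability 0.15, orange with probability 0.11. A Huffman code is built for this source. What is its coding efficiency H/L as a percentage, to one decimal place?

Entropy H = −Σ p log₂ p ≈ 2.7475 bits.
Huffman merges: 7/100+11/100→9/50; 7/50+3/20→29/100; 3/20+9/50→33/100; 19/100+19/100→19/50; 29/100+33/100→31/50; 19/50+31/50→1. L = 14/5 ≈ 2.8000.
Efficiency = H/L = 2.7475/2.8000 = 98.1%.

98.1%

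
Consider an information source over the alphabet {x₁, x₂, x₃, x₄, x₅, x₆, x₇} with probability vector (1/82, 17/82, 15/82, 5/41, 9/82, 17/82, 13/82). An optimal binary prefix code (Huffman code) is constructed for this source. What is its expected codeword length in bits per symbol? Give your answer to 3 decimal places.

2.707 bits/symbol

Repeatedly combine the two least-probable nodes; the expected code length is the sum of the merged weights.
merge 1/82 + 9/82 → 5/41
merge 5/41 + 5/41 → 10/41
merge 13/82 + 15/82 → 14/41
merge 17/82 + 17/82 → 17/41
merge 10/41 + 14/41 → 24/41
merge 17/41 + 24/41 → 1
L = 5/41 + 10/41 + 14/41 + 17/41 + 24/41 + 1 = 111/41 ≈ 2.707 bits/symbol.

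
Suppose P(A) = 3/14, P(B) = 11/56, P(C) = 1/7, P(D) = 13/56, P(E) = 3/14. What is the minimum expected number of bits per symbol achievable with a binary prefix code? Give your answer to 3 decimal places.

2.339 bits/symbol

Repeatedly combine the two least-probable nodes; the expected code length is the sum of the merged weights.
merge 1/7 + 11/56 → 19/56
merge 3/14 + 3/14 → 3/7
merge 13/56 + 19/56 → 4/7
merge 3/7 + 4/7 → 1
L = 19/56 + 3/7 + 4/7 + 1 = 131/56 ≈ 2.339 bits/symbol.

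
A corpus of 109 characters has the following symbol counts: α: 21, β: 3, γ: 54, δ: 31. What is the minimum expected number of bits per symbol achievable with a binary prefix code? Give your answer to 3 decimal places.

1.725 bits/symbol

Probabilities are the counts divided by 109.
Repeatedly combine the two least-probable nodes; the expected code length is the sum of the merged weights.
merge 3/109 + 21/109 → 24/109
merge 24/109 + 31/109 → 55/109
merge 54/109 + 55/109 → 1
L = 24/109 + 55/109 + 1 = 188/109 ≈ 1.725 bits/symbol.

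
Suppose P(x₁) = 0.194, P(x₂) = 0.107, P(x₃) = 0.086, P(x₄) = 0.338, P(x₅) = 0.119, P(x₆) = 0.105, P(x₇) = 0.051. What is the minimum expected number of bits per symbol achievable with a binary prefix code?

Repeatedly combine the two least-probable nodes; the expected code length is the sum of the merged weights.
merge 51/1000 + 43/500 → 137/1000
merge 21/200 + 107/1000 → 53/250
merge 119/1000 + 137/1000 → 32/125
merge 97/500 + 53/250 → 203/500
merge 32/125 + 169/500 → 297/500
merge 203/500 + 297/500 → 1
L = 137/1000 + 53/250 + 32/125 + 203/500 + 297/500 + 1 = 521/200 = 2.605 bits/symbol.

2.605 bits/symbol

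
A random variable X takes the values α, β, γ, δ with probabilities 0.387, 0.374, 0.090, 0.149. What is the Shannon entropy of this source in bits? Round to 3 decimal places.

H = −Σ pᵢ log₂ pᵢ.
−0.387·log₂(0.387) = 0.5300
−0.374·log₂(0.374) = 0.5307
−0.090·log₂(0.090) = 0.3127
−0.149·log₂(0.149) = 0.4092
Sum ≈ 1.7826 → 1.783 bits.

1.783 bits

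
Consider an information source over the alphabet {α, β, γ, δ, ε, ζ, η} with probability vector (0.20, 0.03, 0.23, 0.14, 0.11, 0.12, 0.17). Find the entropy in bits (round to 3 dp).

H = −Σ pᵢ log₂ pᵢ.
−0.20·log₂(0.20) = 0.4644
−0.03·log₂(0.03) = 0.1518
−0.23·log₂(0.23) = 0.4877
−0.14·log₂(0.14) = 0.3971
−0.11·log₂(0.11) = 0.3503
−0.12·log₂(0.12) = 0.3671
−0.17·log₂(0.17) = 0.4346
Sum ≈ 2.6529 → 2.653 bits.

2.653 bits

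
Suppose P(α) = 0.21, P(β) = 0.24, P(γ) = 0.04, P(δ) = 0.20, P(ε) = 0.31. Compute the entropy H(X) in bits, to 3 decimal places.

H = −Σ pᵢ log₂ pᵢ.
−0.21·log₂(0.21) = 0.4728
−0.24·log₂(0.24) = 0.4941
−0.04·log₂(0.04) = 0.1858
−0.20·log₂(0.20) = 0.4644
−0.31·log₂(0.31) = 0.5238
Sum ≈ 2.1409 → 2.141 bits.

2.141 bits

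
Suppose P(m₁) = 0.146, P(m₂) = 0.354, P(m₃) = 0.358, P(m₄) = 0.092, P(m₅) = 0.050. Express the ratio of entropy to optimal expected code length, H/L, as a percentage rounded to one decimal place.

Entropy H = −Σ p log₂ p ≈ 1.9990 bits.
Huffman merges: 1/20+23/250→71/500; 71/500+73/500→36/125; 36/125+177/500→321/500; 179/500+321/500→1. L = 259/125 ≈ 2.0720.
Efficiency = H/L = 1.9990/2.0720 = 96.5%.

96.5%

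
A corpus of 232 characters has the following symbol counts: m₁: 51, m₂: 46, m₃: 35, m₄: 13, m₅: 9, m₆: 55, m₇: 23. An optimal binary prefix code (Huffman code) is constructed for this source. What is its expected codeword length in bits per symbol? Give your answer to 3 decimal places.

2.634 bits/symbol

Probabilities are the counts divided by 232.
Repeatedly combine the two least-probable nodes; the expected code length is the sum of the merged weights.
merge 9/232 + 13/232 → 11/116
merge 11/116 + 23/232 → 45/232
merge 35/232 + 45/232 → 10/29
merge 23/116 + 51/232 → 97/232
merge 55/232 + 10/29 → 135/232
merge 97/232 + 135/232 → 1
L = 11/116 + 45/232 + 10/29 + 97/232 + 135/232 + 1 = 611/232 ≈ 2.634 bits/symbol.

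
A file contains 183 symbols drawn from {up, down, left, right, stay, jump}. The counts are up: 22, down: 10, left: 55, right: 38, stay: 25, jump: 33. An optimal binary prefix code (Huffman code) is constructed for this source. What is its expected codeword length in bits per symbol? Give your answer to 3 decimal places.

Probabilities are the counts divided by 183.
Repeatedly combine the two least-probable nodes; the expected code length is the sum of the merged weights.
merge 10/183 + 22/183 → 32/183
merge 25/183 + 32/183 → 19/61
merge 11/61 + 38/183 → 71/183
merge 55/183 + 19/61 → 112/183
merge 71/183 + 112/183 → 1
L = 32/183 + 19/61 + 71/183 + 112/183 + 1 = 455/183 ≈ 2.486 bits/symbol.

2.486 bits/symbol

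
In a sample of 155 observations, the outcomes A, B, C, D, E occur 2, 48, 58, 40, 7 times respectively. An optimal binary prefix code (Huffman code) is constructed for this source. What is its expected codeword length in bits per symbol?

Probabilities are the counts divided by 155.
Repeatedly combine the two least-probable nodes; the expected code length is the sum of the merged weights.
merge 2/155 + 7/155 → 9/155
merge 9/155 + 8/31 → 49/155
merge 48/155 + 49/155 → 97/155
merge 58/155 + 97/155 → 1
L = 9/155 + 49/155 + 97/155 + 1 = 2 bits/symbol.

2 bits/symbol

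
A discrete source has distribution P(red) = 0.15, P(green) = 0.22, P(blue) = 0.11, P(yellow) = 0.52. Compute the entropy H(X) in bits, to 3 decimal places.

H = −Σ pᵢ log₂ pᵢ.
−0.15·log₂(0.15) = 0.4105
−0.22·log₂(0.22) = 0.4806
−0.11·log₂(0.11) = 0.3503
−0.52·log₂(0.52) = 0.4906
Sum ≈ 1.7320 → 1.732 bits.

1.732 bits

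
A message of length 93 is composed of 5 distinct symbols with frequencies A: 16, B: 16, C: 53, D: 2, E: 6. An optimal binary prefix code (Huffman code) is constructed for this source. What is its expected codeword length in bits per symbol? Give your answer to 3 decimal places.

1.774 bits/symbol

Probabilities are the counts divided by 93.
Repeatedly combine the two least-probable nodes; the expected code length is the sum of the merged weights.
merge 2/93 + 2/31 → 8/93
merge 8/93 + 16/93 → 8/31
merge 16/93 + 8/31 → 40/93
merge 40/93 + 53/93 → 1
L = 8/93 + 8/31 + 40/93 + 1 = 55/31 ≈ 1.774 bits/symbol.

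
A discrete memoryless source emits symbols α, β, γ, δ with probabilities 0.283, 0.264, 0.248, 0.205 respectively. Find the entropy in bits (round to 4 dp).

1.9902 bits

H = −Σ pᵢ log₂ pᵢ.
−0.283·log₂(0.283) = 0.5154
−0.264·log₂(0.264) = 0.5072
−0.248·log₂(0.248) = 0.4989
−0.205·log₂(0.205) = 0.4687
Sum ≈ 1.9902 → 1.9902 bits.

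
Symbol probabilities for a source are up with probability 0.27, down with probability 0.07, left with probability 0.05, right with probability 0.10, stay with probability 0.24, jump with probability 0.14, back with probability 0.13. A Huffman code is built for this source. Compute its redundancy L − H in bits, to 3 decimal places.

0.009 bits

Entropy H = −Σ p log₂ p ≈ 2.6008 bits.
Huffman merges: 1/20+7/100→3/25; 1/10+3/25→11/50; 13/100+7/50→27/100; 11/50+6/25→23/50; 27/100+27/100→27/50; 23/50+27/50→1. L = 261/100 ≈ 2.6100.
L − H = 2.6100 − 2.6008 = 0.009 bits.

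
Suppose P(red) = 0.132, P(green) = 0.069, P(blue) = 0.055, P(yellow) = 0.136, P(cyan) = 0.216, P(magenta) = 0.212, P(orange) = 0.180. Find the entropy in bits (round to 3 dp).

H = −Σ pᵢ log₂ pᵢ.
−0.132·log₂(0.132) = 0.3856
−0.069·log₂(0.069) = 0.2662
−0.055·log₂(0.055) = 0.2301
−0.136·log₂(0.136) = 0.3915
−0.216·log₂(0.216) = 0.4776
−0.212·log₂(0.212) = 0.4744
−0.180·log₂(0.180) = 0.4453
Sum ≈ 2.6707 → 2.671 bits.

2.671 bits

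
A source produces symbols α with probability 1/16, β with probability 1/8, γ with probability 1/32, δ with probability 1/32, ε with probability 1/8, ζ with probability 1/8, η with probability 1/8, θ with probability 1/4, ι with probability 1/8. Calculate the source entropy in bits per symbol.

Each probability is a power of 1/2, so log₂(1/p) is an integer.
H = Σ p·log₂(1/p) = 1/16·4 + 1/8·3 + 1/32·5 + 1/32·5 + 1/8·3 + 1/8·3 + 1/8·3 + 1/4·2 + 1/8·3 = 2.9375 bits.

2.9375 bits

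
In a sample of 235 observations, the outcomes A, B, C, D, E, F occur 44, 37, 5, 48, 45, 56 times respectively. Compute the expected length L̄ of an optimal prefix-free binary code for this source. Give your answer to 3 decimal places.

2.545 bits/symbol

Probabilities are the counts divided by 235.
Repeatedly combine the two least-probable nodes; the expected code length is the sum of the merged weights.
merge 1/47 + 37/235 → 42/235
merge 42/235 + 44/235 → 86/235
merge 9/47 + 48/235 → 93/235
merge 56/235 + 86/235 → 142/235
merge 93/235 + 142/235 → 1
L = 42/235 + 86/235 + 93/235 + 142/235 + 1 = 598/235 ≈ 2.545 bits/symbol.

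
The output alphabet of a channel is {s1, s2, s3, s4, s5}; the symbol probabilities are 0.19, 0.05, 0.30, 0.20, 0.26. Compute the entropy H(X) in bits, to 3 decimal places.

2.162 bits

H = −Σ pᵢ log₂ pᵢ.
−0.19·log₂(0.19) = 0.4552
−0.05·log₂(0.05) = 0.2161
−0.30·log₂(0.30) = 0.5211
−0.20·log₂(0.20) = 0.4644
−0.26·log₂(0.26) = 0.5053
Sum ≈ 2.1621 → 2.162 bits.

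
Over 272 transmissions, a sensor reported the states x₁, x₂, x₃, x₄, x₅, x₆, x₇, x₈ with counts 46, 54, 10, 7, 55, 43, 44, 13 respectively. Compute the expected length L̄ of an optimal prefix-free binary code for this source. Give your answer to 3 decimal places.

2.772 bits/symbol

Probabilities are the counts divided by 272.
Repeatedly combine the two least-probable nodes; the expected code length is the sum of the merged weights.
merge 7/272 + 5/136 → 1/16
merge 13/272 + 1/16 → 15/136
merge 15/136 + 43/272 → 73/272
merge 11/68 + 23/136 → 45/136
merge 27/136 + 55/272 → 109/272
merge 73/272 + 45/136 → 163/272
merge 109/272 + 163/272 → 1
L = 1/16 + 15/136 + 73/272 + 45/136 + 109/272 + 163/272 + 1 = 377/136 ≈ 2.772 bits/symbol.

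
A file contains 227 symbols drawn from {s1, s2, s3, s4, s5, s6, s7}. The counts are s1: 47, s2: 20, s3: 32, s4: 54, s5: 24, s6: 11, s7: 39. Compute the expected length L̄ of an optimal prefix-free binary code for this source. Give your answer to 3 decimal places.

Probabilities are the counts divided by 227.
Repeatedly combine the two least-probable nodes; the expected code length is the sum of the merged weights.
merge 11/227 + 20/227 → 31/227
merge 24/227 + 31/227 → 55/227
merge 32/227 + 39/227 → 71/227
merge 47/227 + 54/227 → 101/227
merge 55/227 + 71/227 → 126/227
merge 101/227 + 126/227 → 1
L = 31/227 + 55/227 + 71/227 + 101/227 + 126/227 + 1 = 611/227 ≈ 2.692 bits/symbol.

2.692 bits/symbol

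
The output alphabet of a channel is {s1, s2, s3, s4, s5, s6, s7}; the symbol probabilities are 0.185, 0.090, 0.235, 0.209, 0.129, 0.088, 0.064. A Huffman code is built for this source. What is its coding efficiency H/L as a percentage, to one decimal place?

Entropy H = −Σ p log₂ p ≈ 2.6695 bits.
Huffman merges: 8/125+11/125→19/125; 9/100+129/1000→219/1000; 19/125+37/200→337/1000; 209/1000+219/1000→107/250; 47/200+337/1000→143/250; 107/250+143/250→1. L = 677/250 ≈ 2.7080.
Efficiency = H/L = 2.6695/2.7080 = 98.6%.

98.6%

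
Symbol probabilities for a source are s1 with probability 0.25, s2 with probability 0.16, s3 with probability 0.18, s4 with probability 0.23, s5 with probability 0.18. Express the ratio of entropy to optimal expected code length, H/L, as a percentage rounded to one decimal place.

Entropy H = −Σ p log₂ p ≈ 2.3013 bits.
Huffman merges: 4/25+9/50→17/50; 9/50+23/100→41/100; 1/4+17/50→59/100; 41/100+59/100→1. L = 117/50 ≈ 2.3400.
Efficiency = H/L = 2.3013/2.3400 = 98.3%.

98.3%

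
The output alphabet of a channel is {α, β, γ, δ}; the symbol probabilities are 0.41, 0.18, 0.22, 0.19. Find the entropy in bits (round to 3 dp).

1.908 bits

H = −Σ pᵢ log₂ pᵢ.
−0.41·log₂(0.41) = 0.5274
−0.18·log₂(0.18) = 0.4453
−0.22·log₂(0.22) = 0.4806
−0.19·log₂(0.19) = 0.4552
Sum ≈ 1.9085 → 1.908 bits.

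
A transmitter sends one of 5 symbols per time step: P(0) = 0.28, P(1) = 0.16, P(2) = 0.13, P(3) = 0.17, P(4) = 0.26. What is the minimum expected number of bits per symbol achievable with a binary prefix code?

Repeatedly combine the two least-probable nodes; the expected code length is the sum of the merged weights.
merge 13/100 + 4/25 → 29/100
merge 17/100 + 13/50 → 43/100
merge 7/25 + 29/100 → 57/100
merge 43/100 + 57/100 → 1
L = 29/100 + 43/100 + 57/100 + 1 = 229/100 = 2.29 bits/symbol.

2.29 bits/symbol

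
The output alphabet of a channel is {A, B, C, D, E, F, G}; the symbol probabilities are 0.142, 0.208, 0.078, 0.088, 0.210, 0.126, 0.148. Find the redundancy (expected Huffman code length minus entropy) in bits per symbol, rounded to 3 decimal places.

0.024 bits

Entropy H = −Σ p log₂ p ≈ 2.7240 bits.
Huffman merges: 39/500+11/125→83/500; 63/500+71/500→67/250; 37/250+83/500→157/500; 26/125+21/100→209/500; 67/250+157/500→291/500; 209/500+291/500→1. L = 687/250 ≈ 2.7480.
L − H = 2.7480 − 2.7240 = 0.024 bits.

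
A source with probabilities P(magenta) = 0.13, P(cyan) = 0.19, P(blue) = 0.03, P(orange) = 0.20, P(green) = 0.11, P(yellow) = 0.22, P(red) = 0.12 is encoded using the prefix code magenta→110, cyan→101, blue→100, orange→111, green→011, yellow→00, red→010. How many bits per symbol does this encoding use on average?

L̄ = Σ pᵢ·ℓᵢ = 0.13·3 + 0.19·3 + 0.03·3 + 0.20·3 + 0.11·3 + 0.22·2 + 0.12·3 = 2.78 bits/symbol.

2.78 bits/symbol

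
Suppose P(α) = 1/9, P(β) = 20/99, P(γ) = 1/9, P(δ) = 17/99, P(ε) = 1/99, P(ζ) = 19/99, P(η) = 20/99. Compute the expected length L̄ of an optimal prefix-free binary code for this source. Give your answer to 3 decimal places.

Repeatedly combine the two least-probable nodes; the expected code length is the sum of the merged weights.
merge 1/99 + 1/9 → 4/33
merge 1/9 + 4/33 → 23/99
merge 17/99 + 19/99 → 4/11
merge 20/99 + 20/99 → 40/99
merge 23/99 + 4/11 → 59/99
merge 40/99 + 59/99 → 1
L = 4/33 + 23/99 + 4/11 + 40/99 + 59/99 + 1 = 269/99 ≈ 2.717 bits/symbol.

2.717 bits/symbol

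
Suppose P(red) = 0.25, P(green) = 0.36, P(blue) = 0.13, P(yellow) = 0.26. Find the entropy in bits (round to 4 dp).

1.9185 bits

H = −Σ pᵢ log₂ pᵢ.
−0.25·log₂(0.25) = 0.5000
−0.36·log₂(0.36) = 0.5306
−0.13·log₂(0.13) = 0.3826
−0.26·log₂(0.26) = 0.5053
Sum ≈ 1.9185 → 1.9185 bits.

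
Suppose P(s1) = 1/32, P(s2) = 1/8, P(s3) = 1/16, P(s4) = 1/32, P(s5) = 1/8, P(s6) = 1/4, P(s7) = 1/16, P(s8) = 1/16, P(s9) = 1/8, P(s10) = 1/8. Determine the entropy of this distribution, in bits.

3.0625 bits

Each probability is a power of 1/2, so log₂(1/p) is an integer.
H = Σ p·log₂(1/p) = 1/32·5 + 1/8·3 + 1/16·4 + 1/32·5 + 1/8·3 + 1/4·2 + 1/16·4 + 1/16·4 + 1/8·3 + 1/8·3 = 3.0625 bits.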